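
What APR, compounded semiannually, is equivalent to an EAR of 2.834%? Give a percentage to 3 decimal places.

2.814%

(1 + r/2)^2 − 1 = 0.02834, so 1 + r/2 = 1.02834^(1/2).
r/2 = 0.014071, so r = 0.028142 = 2.814%.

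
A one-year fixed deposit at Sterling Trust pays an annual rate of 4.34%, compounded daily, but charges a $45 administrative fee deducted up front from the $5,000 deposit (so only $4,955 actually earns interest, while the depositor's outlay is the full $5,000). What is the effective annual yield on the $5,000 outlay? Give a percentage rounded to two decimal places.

Value after one year: 4,955 × (1 + 0.0434/365)^365 = 4,955 × 1.044353 = $5,174.77.
Effective yield on the $5,000 outlay: 5,174.77 / 5,000 − 1 = 0.034954 = 3.50%.

3.50%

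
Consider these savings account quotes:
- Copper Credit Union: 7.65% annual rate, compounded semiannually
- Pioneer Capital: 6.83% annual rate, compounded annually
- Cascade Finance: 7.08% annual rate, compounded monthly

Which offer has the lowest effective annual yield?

Pioneer Capital

Copper Credit Union: (1 + 0.0765/2)^2 − 1 = 7.796%
Pioneer Capital: compounded annually, EAR = 6.830%
Cascade Finance: (1 + 0.0708/12)^12 − 1 = 7.314%
The lowest effective annual rate is Pioneer Capital at 6.830%.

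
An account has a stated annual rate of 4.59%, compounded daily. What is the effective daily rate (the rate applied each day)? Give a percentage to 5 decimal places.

0.01258%

With a nominal annual rate compounded daily, the periodic rate is the nominal rate divided by 365.
i = 0.0459 / 365 = 0.0001258 = 0.01258%.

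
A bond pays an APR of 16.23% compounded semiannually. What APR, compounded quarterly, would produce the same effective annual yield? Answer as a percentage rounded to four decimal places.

15.9135%

EAR = (1 + 0.1623/2)^2 − 1 = 0.168885.
Solve (1 + r/4)^4 = 1.168885: r/4 = 1.168885^(1/4) − 1 = 0.039784, so r = 0.159135 = 15.9135%.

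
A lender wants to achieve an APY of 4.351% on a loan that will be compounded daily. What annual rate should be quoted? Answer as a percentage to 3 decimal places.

(1 + r/365)^365 − 1 = 0.04351, so 1 + r/365 = 1.04351^(1/365).
r/365 = 0.000117, so r = 0.042593 = 4.259%.

4.259%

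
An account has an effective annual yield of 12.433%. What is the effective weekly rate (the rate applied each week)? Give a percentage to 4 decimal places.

0.2256%

The per-week rate i satisfies (1 + i)^52 = 1 + 0.12433.
i = 1.12433^(1/52) − 1 = 0.0022561 = 0.2256%.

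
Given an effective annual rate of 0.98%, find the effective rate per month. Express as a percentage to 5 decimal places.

The per-month rate i satisfies (1 + i)^12 = 1 + 0.0098.
i = 1.0098^(1/12) − 1 = 0.0008130 = 0.08130%.

0.08130%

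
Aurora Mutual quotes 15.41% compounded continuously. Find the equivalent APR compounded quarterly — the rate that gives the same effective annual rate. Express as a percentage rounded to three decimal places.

15.711%

EAR under continuous compounding: e^0.1541 − 1 = 0.166608.
Solve (1 + r/4)^4 = 1.166608: r/4 = 1.166608^(1/4) − 1 = 0.039277, so r = 0.157107 = 15.711%.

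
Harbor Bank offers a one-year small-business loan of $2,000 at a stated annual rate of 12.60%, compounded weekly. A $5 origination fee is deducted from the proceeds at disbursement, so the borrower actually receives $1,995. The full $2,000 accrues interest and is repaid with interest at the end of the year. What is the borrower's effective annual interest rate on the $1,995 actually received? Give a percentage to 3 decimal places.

13.695%

Amount owed after one year: 2,000 × (1 + 0.1260/52)^52 = 2,000 × 1.134109 = $2,268.22.
Effective rate on net proceeds: 2,268.22 / 1,995 − 1 = 0.136952 = 13.695%.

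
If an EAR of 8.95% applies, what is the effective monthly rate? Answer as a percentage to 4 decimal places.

0.7169%

The per-month rate i satisfies (1 + i)^12 = 1 + 0.0895.
i = 1.0895^(1/12) − 1 = 0.0071688 = 0.7169%.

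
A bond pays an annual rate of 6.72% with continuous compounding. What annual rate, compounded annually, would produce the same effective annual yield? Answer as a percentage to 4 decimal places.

6.9509%

EAR under continuous compounding: e^0.0672 − 1 = 0.069509.
Compounded annually, the equivalent nominal rate is the EAR itself: 6.9509%.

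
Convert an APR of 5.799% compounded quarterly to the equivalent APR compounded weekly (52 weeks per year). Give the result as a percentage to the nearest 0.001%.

EAR = (1 + 0.05799/4)^4 − 1 = 0.059263.
Solve (1 + r/52)^52 = 1.059263: r/52 = 1.059263^(1/52) − 1 = 0.001108, so r = 0.057606 = 5.761%.

5.761%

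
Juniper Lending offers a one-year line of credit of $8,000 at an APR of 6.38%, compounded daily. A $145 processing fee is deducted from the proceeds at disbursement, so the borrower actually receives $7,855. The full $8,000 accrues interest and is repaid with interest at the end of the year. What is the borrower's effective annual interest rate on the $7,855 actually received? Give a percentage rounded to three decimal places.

Amount owed after one year: 8,000 × (1 + 0.0638/365)^365 = 8,000 × 1.065873 = $8,526.99.
Effective rate on net proceeds: 8,526.99 / 7,855 − 1 = 0.085549 = 8.555%.

8.555%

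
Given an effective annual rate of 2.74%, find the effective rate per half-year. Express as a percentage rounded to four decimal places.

1.3607%

The per-half-year rate i satisfies (1 + i)^2 = 1 + 0.0274.
i = 1.0274^(1/2) − 1 = 0.0136074 = 1.3607%.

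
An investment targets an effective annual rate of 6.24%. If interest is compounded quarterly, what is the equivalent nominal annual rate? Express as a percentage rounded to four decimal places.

(1 + r/4)^4 − 1 = 0.0624, so 1 + r/4 = 1.0624^(1/4).
r/4 = 0.015248, so r = 0.060991 = 6.0991%.

6.0991%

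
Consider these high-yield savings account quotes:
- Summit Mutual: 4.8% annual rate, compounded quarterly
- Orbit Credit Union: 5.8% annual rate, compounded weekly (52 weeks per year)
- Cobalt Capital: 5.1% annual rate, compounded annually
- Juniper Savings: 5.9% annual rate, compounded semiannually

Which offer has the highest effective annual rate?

Juniper Savings

Summit Mutual: (1 + 0.048/4)^4 − 1 = 4.887%
Orbit Credit Union: (1 + 0.058/52)^52 − 1 = 5.968%
Cobalt Capital: compounded annually, EAR = 5.100%
Juniper Savings: (1 + 0.059/2)^2 − 1 = 5.987%
The highest effective annual rate is Juniper Savings at 5.987%.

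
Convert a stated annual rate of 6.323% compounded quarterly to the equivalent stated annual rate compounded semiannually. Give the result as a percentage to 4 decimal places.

6.3730%

EAR = (1 + 0.06323/4)^4 − 1 = 0.064745.
Solve (1 + r/2)^2 = 1.064745: r/2 = 1.064745^(1/2) − 1 = 0.031865, so r = 0.063730 = 6.3730%.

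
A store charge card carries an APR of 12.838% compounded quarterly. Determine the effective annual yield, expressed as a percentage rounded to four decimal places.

EAR = (1 + 0.12838/4)^4 − 1.
= (1 + 0.032095)^4 − 1 = 1.134694 − 1 = 13.4694%.

13.4694%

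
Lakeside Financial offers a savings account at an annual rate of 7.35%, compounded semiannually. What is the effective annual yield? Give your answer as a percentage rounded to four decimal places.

EAR = (1 + 0.0735/2)^2 − 1.
= (1 + 0.036750)^2 − 1 = 1.074851 − 1 = 7.4851%.

7.4851%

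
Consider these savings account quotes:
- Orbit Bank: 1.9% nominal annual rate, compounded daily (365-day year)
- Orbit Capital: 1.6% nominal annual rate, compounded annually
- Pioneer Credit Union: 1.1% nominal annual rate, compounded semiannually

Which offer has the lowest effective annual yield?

Pioneer Credit Union

Orbit Bank: (1 + 0.019/365)^365 − 1 = 1.918%
Orbit Capital: compounded annually, EAR = 1.600%
Pioneer Credit Union: (1 + 0.011/2)^2 − 1 = 1.103%
The lowest effective annual rate is Pioneer Credit Union at 1.103%.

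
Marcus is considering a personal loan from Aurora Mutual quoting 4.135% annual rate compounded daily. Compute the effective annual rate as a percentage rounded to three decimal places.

EAR = (1 + 0.04135/365)^365 − 1.
= (1 + 0.000113)^365 − 1 = 1.042214 − 1 = 4.221%.

4.221%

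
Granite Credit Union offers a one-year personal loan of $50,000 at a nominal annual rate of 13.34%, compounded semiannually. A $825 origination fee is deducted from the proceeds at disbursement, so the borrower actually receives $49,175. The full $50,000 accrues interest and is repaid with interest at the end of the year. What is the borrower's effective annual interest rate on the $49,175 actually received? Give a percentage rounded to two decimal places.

15.69%

Amount owed after one year: 50,000 × (1 + 0.1334/2)^2 = 50,000 × 1.137849 = $56,892.44.
Effective rate on net proceeds: 56,892.44 / 49,175 − 1 = 0.156938 = 15.69%.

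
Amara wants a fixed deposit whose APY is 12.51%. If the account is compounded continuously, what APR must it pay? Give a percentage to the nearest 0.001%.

11.787%

Continuous: nominal r satisfies e^r − 1 = 0.1251.
r = ln(1 + 0.1251) = ln(1.1251) = 0.117872 = 11.787%.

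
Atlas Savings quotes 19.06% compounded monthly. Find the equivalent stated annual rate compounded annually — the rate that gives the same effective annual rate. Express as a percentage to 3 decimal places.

EAR = (1 + 0.1906/12)^12 − 1 = 0.208164.
Compounded annually, the equivalent nominal rate is the EAR itself: 20.816%.

20.816%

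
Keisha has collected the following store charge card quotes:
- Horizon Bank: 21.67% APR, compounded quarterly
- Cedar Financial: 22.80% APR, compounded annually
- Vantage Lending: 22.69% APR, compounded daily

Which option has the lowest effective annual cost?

Cedar Financial

Horizon Bank: (1 + 0.2167/4)^4 − 1 = 23.495%
Cedar Financial: compounded annually, EAR = 22.800%
Vantage Lending: (1 + 0.2269/365)^365 − 1 = 25.462%
The lowest effective annual rate is Cedar Financial at 22.800%.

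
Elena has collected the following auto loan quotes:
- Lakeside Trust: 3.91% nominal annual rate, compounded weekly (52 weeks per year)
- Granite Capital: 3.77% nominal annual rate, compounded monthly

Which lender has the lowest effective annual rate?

Lakeside Trust: (1 + 0.0391/52)^52 − 1 = 3.986%
Granite Capital: (1 + 0.0377/12)^12 − 1 = 3.836%
The lowest effective annual rate is Granite Capital at 3.836%.

Granite Capital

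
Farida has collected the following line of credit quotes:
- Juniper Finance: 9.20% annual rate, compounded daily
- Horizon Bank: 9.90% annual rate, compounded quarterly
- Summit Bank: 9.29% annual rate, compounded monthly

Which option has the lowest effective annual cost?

Juniper Finance: (1 + 0.0920/365)^365 − 1 = 9.635%
Horizon Bank: (1 + 0.0990/4)^4 − 1 = 10.274%
Summit Bank: (1 + 0.0929/12)^12 − 1 = 9.696%
The lowest effective annual rate is Juniper Finance at 9.635%.

Juniper Finance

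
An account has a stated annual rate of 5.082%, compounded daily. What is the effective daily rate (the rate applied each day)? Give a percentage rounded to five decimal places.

With a nominal annual rate compounded daily, the periodic rate is the nominal rate divided by 365.
i = 0.05082 / 365 = 0.0001392 = 0.01392%.

0.01392%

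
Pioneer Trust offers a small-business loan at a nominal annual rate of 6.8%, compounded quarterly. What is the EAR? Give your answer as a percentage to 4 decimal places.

6.9754%

EAR = (1 + 0.068/4)^4 − 1.
= (1 + 0.017000)^4 − 1 = 1.069754 − 1 = 6.9754%.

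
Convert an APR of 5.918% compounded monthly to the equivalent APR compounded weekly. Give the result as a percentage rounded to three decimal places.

5.907%

EAR = (1 + 0.05918/12)^12 − 1 = 0.060812.
Solve (1 + r/52)^52 = 1.060812: r/52 = 1.060812^(1/52) − 1 = 0.001136, so r = 0.059068 = 5.907%.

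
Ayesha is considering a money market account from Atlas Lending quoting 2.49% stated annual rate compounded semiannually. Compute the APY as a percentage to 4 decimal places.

EAR = (1 + 0.0249/2)^2 − 1.
= (1 + 0.012450)^2 − 1 = 1.025055 − 1 = 2.5055%.

2.5055%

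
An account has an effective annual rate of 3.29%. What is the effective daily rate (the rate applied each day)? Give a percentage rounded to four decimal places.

0.0089%

The per-day rate i satisfies (1 + i)^365 = 1 + 0.0329.
i = 1.0329^(1/365) − 1 = 0.0000887 = 0.0089%.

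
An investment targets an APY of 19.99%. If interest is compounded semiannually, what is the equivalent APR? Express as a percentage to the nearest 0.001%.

(1 + r/2)^2 − 1 = 0.1999, so 1 + r/2 = 1.1999^(1/2).
r/2 = 0.095399, so r = 0.190799 = 19.080%.

19.080%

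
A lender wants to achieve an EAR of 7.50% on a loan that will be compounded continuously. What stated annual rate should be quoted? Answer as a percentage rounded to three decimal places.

7.232%

Continuous: nominal r satisfies e^r − 1 = 0.0750.
r = ln(1 + 0.0750) = ln(1.0750) = 0.072321 = 7.232%.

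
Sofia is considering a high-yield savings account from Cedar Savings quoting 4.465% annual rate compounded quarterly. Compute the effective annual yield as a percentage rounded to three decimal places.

4.540%

EAR = (1 + 0.04465/4)^4 − 1.
= 1.045403 − 1 = 4.540%.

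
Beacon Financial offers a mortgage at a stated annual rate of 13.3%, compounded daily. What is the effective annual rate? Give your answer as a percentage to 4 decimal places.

14.2222%

EAR = (1 + 0.133/365)^365 − 1.
= 1.142222 − 1 = 14.2222%.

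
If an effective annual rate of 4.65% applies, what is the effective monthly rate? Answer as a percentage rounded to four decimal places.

The per-month rate i satisfies (1 + i)^12 = 1 + 0.0465.
i = 1.0465^(1/12) − 1 = 0.0037948 = 0.3795%.

0.3795%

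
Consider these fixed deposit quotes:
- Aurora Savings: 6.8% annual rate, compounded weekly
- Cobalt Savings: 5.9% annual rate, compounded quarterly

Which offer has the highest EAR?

Aurora Savings: (1 + 0.068/52)^52 − 1 = 7.032%
Cobalt Savings: (1 + 0.059/4)^4 − 1 = 6.032%
The highest effective annual rate is Aurora Savings at 7.032%.

Aurora Savings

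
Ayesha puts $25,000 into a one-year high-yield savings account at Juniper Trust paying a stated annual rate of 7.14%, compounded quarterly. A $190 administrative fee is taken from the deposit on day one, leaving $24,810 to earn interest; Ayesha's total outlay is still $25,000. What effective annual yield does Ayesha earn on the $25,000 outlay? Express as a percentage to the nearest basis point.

6.52%

Value after one year: 24,810 × (1 + 0.0714/4)^4 = 24,810 × 1.073335 = $26,629.43.
Effective yield on the $25,000 outlay: 26,629.43 / 25,000 − 1 = 0.065177 = 6.52%.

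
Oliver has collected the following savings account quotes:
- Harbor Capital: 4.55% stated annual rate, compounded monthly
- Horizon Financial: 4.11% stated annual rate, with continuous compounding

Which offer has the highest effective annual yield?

Harbor Capital

Harbor Capital: (1 + 0.0455/12)^12 − 1 = 4.646%
Horizon Financial: e^0.0411 − 1 = 4.196%
The highest effective annual rate is Harbor Capital at 4.646%.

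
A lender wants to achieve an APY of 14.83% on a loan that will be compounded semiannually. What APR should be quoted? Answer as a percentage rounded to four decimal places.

(1 + r/2)^2 − 1 = 0.1483, so 1 + r/2 = 1.1483^(1/2).
r/2 = 0.071588, so r = 0.143175 = 14.3175%.

14.3175%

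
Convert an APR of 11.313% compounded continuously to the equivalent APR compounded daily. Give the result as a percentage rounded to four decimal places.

EAR under continuous compounding: e^0.11313 − 1 = 0.119777.
Solve (1 + r/365)^365 = 1.119777: r/365 = 1.119777^(1/365) − 1 = 0.000310, so r = 0.113148 = 11.3148%.

11.3148%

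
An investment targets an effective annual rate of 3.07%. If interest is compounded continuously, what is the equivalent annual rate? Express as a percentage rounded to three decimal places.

3.024%

Continuous: nominal r satisfies e^r − 1 = 0.0307.
r = ln(1 + 0.0307) = ln(1.0307) = 0.030238 = 3.024%.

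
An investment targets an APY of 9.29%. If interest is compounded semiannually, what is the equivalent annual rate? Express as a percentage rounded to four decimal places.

9.0837%

(1 + r/2)^2 − 1 = 0.0929, so 1 + r/2 = 1.0929^(1/2).
r/2 = 0.045419, so r = 0.090837 = 9.0837%.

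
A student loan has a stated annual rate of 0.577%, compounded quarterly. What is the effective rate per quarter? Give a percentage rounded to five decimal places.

With a nominal annual rate compounded quarterly, the periodic rate is the nominal rate divided by 4.
i = 0.00577 / 4 = 0.0014425 = 0.14425%.

0.14425%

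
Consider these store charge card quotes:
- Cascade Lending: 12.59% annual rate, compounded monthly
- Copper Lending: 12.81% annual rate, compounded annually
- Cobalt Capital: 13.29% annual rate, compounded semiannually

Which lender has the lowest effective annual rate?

Copper Lending

Cascade Lending: (1 + 0.1259/12)^12 − 1 = 13.343%
Copper Lending: compounded annually, EAR = 12.810%
Cobalt Capital: (1 + 0.1329/2)^2 − 1 = 13.732%
The lowest effective annual rate is Copper Lending at 12.810%.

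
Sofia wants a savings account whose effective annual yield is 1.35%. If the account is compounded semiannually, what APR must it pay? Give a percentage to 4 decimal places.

(1 + r/2)^2 − 1 = 0.0135, so 1 + r/2 = 1.0135^(1/2).
r/2 = 0.006727, so r = 0.013455 = 1.3455%.

1.3455%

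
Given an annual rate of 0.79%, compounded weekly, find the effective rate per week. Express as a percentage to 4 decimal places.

0.0152%

With a nominal annual rate compounded weekly, the periodic rate is the nominal rate divided by 52.
i = 0.0079 / 52 = 0.0001519 = 0.0152%.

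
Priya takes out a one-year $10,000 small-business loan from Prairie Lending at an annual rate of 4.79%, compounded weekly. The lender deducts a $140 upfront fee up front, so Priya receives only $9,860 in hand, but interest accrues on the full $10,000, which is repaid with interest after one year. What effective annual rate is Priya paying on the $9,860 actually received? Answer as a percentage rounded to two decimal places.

6.39%

Amount owed after one year: 10,000 × (1 + 0.0479/52)^52 = 10,000 × 1.049043 = $10,490.43.
Effective rate on net proceeds: 10,490.43 / 9,860 − 1 = 0.063938 = 6.39%.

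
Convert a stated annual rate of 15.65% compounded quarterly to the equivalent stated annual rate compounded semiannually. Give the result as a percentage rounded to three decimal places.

15.956%

EAR = (1 + 0.1565/4)^4 − 1 = 0.165927.
Solve (1 + r/2)^2 = 1.165927: r/2 = 1.165927^(1/2) − 1 = 0.079781, so r = 0.159562 = 15.956%.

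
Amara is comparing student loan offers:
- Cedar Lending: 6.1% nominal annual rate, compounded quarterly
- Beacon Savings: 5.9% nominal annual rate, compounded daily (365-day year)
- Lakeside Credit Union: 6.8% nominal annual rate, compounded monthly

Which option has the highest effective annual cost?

Lakeside Credit Union

Cedar Lending: (1 + 0.061/4)^4 − 1 = 6.241%
Beacon Savings: (1 + 0.059/365)^365 − 1 = 6.077%
Lakeside Credit Union: (1 + 0.068/12)^12 − 1 = 7.016%
The highest effective annual rate is Lakeside Credit Union at 7.016%.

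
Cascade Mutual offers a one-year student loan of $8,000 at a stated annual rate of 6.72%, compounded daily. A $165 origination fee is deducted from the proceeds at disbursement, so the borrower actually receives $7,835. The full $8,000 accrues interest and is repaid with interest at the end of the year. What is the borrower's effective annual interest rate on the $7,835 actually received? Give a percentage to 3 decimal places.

9.203%

Amount owed after one year: 8,000 × (1 + 0.0672/365)^365 = 8,000 × 1.069503 = $8,556.02.
Effective rate on net proceeds: 8,556.02 / 7,835 − 1 = 0.092026 = 9.203%.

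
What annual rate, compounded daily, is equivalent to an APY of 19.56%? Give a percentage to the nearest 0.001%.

(1 + r/365)^365 − 1 = 0.1956, so 1 + r/365 = 1.1956^(1/365).
r/365 = 0.000490, so r = 0.178692 = 17.869%.

17.869%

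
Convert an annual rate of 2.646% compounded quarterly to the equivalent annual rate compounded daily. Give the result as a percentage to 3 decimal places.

EAR = (1 + 0.02646/4)^4 − 1 = 0.026724.
Solve (1 + r/365)^365 = 1.026724: r/365 = 1.026724^(1/365) − 1 = 0.000072, so r = 0.026374 = 2.637%.

2.637%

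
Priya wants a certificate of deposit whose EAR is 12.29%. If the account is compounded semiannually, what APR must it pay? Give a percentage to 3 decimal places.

(1 + r/2)^2 − 1 = 0.1229, so 1 + r/2 = 1.1229^(1/2).
r/2 = 0.059670, so r = 0.119340 = 11.934%.

11.934%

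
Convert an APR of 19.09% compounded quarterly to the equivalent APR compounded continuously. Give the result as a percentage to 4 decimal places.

EAR = (1 + 0.1909/4)^4 − 1 = 0.205006.
Equivalent continuous rate: r = ln(1 + 0.205006) = 0.186485 = 18.6485%.

18.6485%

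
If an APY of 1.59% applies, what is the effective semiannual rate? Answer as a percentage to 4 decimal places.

The per-half-year rate i satisfies (1 + i)^2 = 1 + 0.0159.
i = 1.0159^(1/2) − 1 = 0.0079186 = 0.7919%.

0.7919%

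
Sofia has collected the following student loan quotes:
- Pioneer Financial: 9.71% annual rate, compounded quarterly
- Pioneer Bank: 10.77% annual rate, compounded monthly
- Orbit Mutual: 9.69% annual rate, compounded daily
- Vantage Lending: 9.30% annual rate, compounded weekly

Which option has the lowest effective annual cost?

Vantage Lending

Pioneer Financial: (1 + 0.0971/4)^4 − 1 = 10.069%
Pioneer Bank: (1 + 0.1077/12)^12 − 1 = 11.318%
Orbit Mutual: (1 + 0.0969/365)^365 − 1 = 10.174%
Vantage Lending: (1 + 0.0930/52)^52 − 1 = 9.737%
The lowest effective annual rate is Vantage Lending at 9.737%.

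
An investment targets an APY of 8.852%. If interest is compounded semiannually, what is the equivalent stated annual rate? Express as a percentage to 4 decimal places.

8.6643%

(1 + r/2)^2 − 1 = 0.08852, so 1 + r/2 = 1.08852^(1/2).
r/2 = 0.043322, so r = 0.086643 = 8.6643%.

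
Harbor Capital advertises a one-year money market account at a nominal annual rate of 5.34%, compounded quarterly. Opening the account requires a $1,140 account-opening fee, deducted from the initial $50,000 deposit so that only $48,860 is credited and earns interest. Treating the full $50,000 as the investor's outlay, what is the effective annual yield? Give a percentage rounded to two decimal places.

Value after one year: 48,860 × (1 + 0.0534/4)^4 = 48,860 × 1.054479 = $51,521.84.
Effective yield on the $50,000 outlay: 51,521.84 / 50,000 − 1 = 0.030437 = 3.04%.

3.04%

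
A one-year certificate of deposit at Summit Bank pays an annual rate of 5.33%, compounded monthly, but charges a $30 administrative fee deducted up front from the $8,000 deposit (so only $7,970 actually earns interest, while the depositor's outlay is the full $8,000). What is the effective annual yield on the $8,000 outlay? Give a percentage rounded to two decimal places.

Value after one year: 7,970 × (1 + 0.0533/12)^12 = 7,970 × 1.054622 = $8,405.33.
Effective yield on the $8,000 outlay: 8,405.33 / 8,000 − 1 = 0.050667 = 5.07%.

5.07%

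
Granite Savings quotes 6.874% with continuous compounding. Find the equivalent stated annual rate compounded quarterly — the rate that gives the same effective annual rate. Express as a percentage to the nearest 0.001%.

EAR under continuous compounding: e^0.06874 − 1 = 0.071158.
Solve (1 + r/4)^4 = 1.071158: r/4 = 1.071158^(1/4) − 1 = 0.017334, so r = 0.069334 = 6.933%.

6.933%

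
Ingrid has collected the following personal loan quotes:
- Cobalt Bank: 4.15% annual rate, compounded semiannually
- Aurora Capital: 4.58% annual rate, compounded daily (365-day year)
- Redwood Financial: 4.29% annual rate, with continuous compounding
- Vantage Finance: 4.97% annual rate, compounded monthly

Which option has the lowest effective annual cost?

Cobalt Bank

Cobalt Bank: (1 + 0.0415/2)^2 − 1 = 4.193%
Aurora Capital: (1 + 0.0458/365)^365 − 1 = 4.686%
Redwood Financial: e^0.0429 − 1 = 4.383%
Vantage Finance: (1 + 0.0497/12)^12 − 1 = 5.085%
The lowest effective annual rate is Cobalt Bank at 4.193%.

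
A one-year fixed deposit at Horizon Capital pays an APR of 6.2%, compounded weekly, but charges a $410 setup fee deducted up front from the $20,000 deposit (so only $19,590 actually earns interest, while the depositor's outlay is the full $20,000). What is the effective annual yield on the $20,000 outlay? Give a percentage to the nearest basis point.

4.21%

Value after one year: 19,590 × (1 + 0.062/52)^52 = 19,590 × 1.063923 = $20,842.25.
Effective yield on the $20,000 outlay: 20,842.25 / 20,000 − 1 = 0.042113 = 4.21%.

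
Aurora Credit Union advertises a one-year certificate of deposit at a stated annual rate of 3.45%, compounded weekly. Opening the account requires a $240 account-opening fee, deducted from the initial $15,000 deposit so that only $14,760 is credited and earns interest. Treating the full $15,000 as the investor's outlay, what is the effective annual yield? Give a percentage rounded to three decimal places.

Value after one year: 14,760 × (1 + 0.0345/52)^52 = 14,760 × 1.035090 = $15,277.93.
Effective yield on the $15,000 outlay: 15,277.93 / 15,000 − 1 = 0.018529 = 1.853%.

1.853%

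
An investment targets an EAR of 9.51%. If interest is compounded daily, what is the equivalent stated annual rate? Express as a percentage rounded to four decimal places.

9.0857%

(1 + r/365)^365 − 1 = 0.0951, so 1 + r/365 = 1.0951^(1/365).
r/365 = 0.000249, so r = 0.090857 = 9.0857%.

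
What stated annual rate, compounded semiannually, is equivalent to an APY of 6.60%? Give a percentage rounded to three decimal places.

6.495%

(1 + r/2)^2 − 1 = 0.0660, so 1 + r/2 = 1.0660^(1/2).
r/2 = 0.032473, so r = 0.064946 = 6.495%.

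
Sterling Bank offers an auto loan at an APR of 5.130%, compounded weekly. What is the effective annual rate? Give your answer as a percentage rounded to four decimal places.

EAR = (1 + 0.05130/52)^52 − 1.
= (1 + 0.000987)^52 − 1 = 1.052612 − 1 = 5.2612%.

5.2612%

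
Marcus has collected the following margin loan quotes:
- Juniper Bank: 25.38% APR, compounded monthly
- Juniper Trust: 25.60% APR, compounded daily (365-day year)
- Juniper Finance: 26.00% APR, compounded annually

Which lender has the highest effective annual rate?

Juniper Trust

Juniper Bank: (1 + 0.2538/12)^12 − 1 = 28.551%
Juniper Trust: (1 + 0.2560/365)^365 − 1 = 29.164%
Juniper Finance: compounded annually, EAR = 26.000%
The highest effective annual rate is Juniper Trust at 29.164%.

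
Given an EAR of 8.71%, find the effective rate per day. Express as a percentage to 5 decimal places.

0.02288%

The per-day rate i satisfies (1 + i)^365 = 1 + 0.0871.
i = 1.0871^(1/365) − 1 = 0.0002288 = 0.02288%.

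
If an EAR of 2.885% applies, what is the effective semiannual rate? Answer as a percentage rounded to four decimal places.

The per-half-year rate i satisfies (1 + i)^2 = 1 + 0.02885.
i = 1.02885^(1/2) − 1 = 0.0143224 = 1.4322%.

1.4322%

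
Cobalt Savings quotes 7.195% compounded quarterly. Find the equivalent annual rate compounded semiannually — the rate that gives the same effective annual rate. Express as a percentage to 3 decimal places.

EAR = (1 + 0.07195/4)^4 − 1 = 0.073915.
Solve (1 + r/2)^2 = 1.073915: r/2 = 1.073915^(1/2) − 1 = 0.036299, so r = 0.072597 = 7.260%.

7.260%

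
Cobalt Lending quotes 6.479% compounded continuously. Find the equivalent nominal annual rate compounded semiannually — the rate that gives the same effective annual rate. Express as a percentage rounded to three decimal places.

EAR under continuous compounding: e^0.06479 − 1 = 0.066935.
Solve (1 + r/2)^2 = 1.066935: r/2 = 1.066935^(1/2) − 1 = 0.032925, so r = 0.065851 = 6.585%.

6.585%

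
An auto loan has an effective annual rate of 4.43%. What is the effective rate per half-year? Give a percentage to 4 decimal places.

The per-half-year rate i satisfies (1 + i)^2 = 1 + 0.0443.
i = 1.0443^(1/2) − 1 = 0.0219100 = 2.1910%.

2.1910%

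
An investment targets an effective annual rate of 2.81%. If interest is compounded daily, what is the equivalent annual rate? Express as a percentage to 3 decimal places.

(1 + r/365)^365 − 1 = 0.0281, so 1 + r/365 = 1.0281^(1/365).
r/365 = 0.000076, so r = 0.027713 = 2.771%.

2.771%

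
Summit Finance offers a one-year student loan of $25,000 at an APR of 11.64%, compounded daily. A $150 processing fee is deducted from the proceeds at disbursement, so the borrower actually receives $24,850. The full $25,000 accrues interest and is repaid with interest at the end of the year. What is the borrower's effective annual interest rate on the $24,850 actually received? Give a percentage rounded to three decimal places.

Amount owed after one year: 25,000 × (1 + 0.1164/365)^365 = 25,000 × 1.123424 = $28,085.61.
Effective rate on net proceeds: 28,085.61 / 24,850 − 1 = 0.130206 = 13.021%.

13.021%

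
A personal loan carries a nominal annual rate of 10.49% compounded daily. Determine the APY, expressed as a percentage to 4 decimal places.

11.0583%

EAR = (1 + 0.1049/365)^365 − 1.
= 1.110583 − 1 = 11.0583%.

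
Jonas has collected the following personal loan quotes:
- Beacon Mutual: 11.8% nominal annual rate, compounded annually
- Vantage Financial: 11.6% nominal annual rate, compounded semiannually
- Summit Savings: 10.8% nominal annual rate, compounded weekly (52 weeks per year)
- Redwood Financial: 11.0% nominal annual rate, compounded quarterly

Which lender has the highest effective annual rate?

Beacon Mutual: compounded annually, EAR = 11.800%
Vantage Financial: (1 + 0.116/2)^2 − 1 = 11.936%
Summit Savings: (1 + 0.108/52)^52 − 1 = 11.392%
Redwood Financial: (1 + 0.110/4)^4 − 1 = 11.462%
The highest effective annual rate is Vantage Financial at 11.936%.

Vantage Financial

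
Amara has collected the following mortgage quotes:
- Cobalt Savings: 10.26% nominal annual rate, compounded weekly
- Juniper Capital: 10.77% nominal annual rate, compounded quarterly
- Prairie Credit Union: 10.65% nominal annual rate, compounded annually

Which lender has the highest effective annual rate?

Juniper Capital

Cobalt Savings: (1 + 0.1026/52)^52 − 1 = 10.794%
Juniper Capital: (1 + 0.1077/4)^4 − 1 = 11.213%
Prairie Credit Union: compounded annually, EAR = 10.650%
The highest effective annual rate is Juniper Capital at 11.213%.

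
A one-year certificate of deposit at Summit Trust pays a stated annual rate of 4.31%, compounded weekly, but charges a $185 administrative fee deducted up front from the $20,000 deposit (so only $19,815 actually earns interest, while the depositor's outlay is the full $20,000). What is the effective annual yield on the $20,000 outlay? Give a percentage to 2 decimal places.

3.44%

Value after one year: 19,815 × (1 + 0.0431/52)^52 = 19,815 × 1.044024 = $20,687.33.
Effective yield on the $20,000 outlay: 20,687.33 / 20,000 − 1 = 0.034366 = 3.44%.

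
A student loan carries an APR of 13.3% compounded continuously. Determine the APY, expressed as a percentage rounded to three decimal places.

14.225%

With continuous compounding, EAR = e^0.133 − 1.
e^0.133 = 1.142250, so EAR = 0.142250 = 14.225%.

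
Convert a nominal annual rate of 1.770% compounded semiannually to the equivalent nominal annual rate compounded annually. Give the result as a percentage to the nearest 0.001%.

EAR = (1 + 0.01770/2)^2 − 1 = 0.017778.
Compounded annually, the equivalent nominal rate is the EAR itself: 1.778%.

1.778%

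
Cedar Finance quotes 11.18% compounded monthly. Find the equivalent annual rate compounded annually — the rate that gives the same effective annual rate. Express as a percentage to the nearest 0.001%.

EAR = (1 + 0.1118/12)^12 − 1 = 0.117711.
Compounded annually, the equivalent nominal rate is the EAR itself: 11.771%.

11.771%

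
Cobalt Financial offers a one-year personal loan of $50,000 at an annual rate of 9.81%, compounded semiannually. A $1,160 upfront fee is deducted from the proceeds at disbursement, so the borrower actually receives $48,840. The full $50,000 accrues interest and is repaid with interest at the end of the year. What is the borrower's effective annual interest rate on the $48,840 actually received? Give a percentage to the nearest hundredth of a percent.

Amount owed after one year: 50,000 × (1 + 0.0981/2)^2 = 50,000 × 1.100506 = $55,025.30.
Effective rate on net proceeds: 55,025.30 / 48,840 − 1 = 0.126644 = 12.66%.

12.66%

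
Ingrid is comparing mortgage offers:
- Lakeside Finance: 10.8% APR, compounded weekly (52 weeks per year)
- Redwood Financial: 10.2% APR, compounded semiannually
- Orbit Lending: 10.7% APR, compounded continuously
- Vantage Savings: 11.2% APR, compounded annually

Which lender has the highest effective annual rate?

Lakeside Finance

Lakeside Finance: (1 + 0.108/52)^52 − 1 = 11.392%
Redwood Financial: (1 + 0.102/2)^2 − 1 = 10.460%
Orbit Lending: e^0.107 − 1 = 11.293%
Vantage Savings: compounded annually, EAR = 11.200%
The highest effective annual rate is Lakeside Finance at 11.392%.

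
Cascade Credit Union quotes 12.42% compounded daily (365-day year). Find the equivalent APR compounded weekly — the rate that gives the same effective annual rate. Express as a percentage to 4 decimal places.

EAR = (1 + 0.1242/365)^365 − 1 = 0.132218.
Solve (1 + r/52)^52 = 1.132218: r/52 = 1.132218^(1/52) − 1 = 0.002391, so r = 0.124327 = 12.4327%.

12.4327%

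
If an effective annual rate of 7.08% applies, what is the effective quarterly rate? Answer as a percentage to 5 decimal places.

1.72486%

The per-quarter rate i satisfies (1 + i)^4 = 1 + 0.0708.
i = 1.0708^(1/4) − 1 = 0.0172486 = 1.72486%.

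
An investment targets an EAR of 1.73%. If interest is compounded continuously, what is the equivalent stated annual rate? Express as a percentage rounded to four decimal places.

1.7152%

Continuous: nominal r satisfies e^r − 1 = 0.0173.
r = ln(1 + 0.0173) = ln(1.0173) = 0.017152 = 1.7152%.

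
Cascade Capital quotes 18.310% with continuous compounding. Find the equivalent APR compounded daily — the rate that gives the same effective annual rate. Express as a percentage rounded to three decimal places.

EAR under continuous compounding: e^0.18310 − 1 = 0.200934.
Solve (1 + r/365)^365 = 1.200934: r/365 = 1.200934^(1/365) − 1 = 0.000502, so r = 0.183146 = 18.315%.

18.315%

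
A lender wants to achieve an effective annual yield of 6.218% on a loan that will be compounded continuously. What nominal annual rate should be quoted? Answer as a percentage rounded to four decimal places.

6.0323%

Continuous: nominal r satisfies e^r − 1 = 0.06218.
r = ln(1 + 0.06218) = ln(1.06218) = 0.060323 = 6.0323%.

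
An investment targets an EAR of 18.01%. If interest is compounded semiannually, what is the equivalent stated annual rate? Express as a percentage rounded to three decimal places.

(1 + r/2)^2 − 1 = 0.1801, so 1 + r/2 = 1.1801^(1/2).
r/2 = 0.086324, so r = 0.172648 = 17.265%.

17.265%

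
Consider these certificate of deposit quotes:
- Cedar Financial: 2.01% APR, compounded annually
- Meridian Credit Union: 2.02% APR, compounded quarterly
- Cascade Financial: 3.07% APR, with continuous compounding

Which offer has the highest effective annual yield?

Cedar Financial: compounded annually, EAR = 2.010%
Meridian Credit Union: (1 + 0.0202/4)^4 − 1 = 2.035%
Cascade Financial: e^0.0307 − 1 = 3.118%
The highest effective annual rate is Cascade Financial at 3.118%.

Cascade Financial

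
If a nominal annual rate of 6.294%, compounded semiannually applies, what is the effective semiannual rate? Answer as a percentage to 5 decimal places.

3.14700%

With a nominal annual rate compounded semiannually, the periodic rate is the nominal rate divided by 2.
i = 0.06294 / 2 = 0.0314700 = 3.14700%.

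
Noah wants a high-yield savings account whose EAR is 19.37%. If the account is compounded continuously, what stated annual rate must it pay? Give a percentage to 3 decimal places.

Continuous: nominal r satisfies e^r − 1 = 0.1937.
r = ln(1 + 0.1937) = ln(1.1937) = 0.177058 = 17.706%.

17.706%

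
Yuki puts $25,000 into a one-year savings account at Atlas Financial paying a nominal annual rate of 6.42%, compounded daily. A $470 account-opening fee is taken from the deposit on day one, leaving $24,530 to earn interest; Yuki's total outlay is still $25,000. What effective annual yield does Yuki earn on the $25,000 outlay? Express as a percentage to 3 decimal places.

Value after one year: 24,530 × (1 + 0.0642/365)^365 = 24,530 × 1.066300 = $26,156.33.
Effective yield on the $25,000 outlay: 26,156.33 / 25,000 − 1 = 0.046253 = 4.625%.

4.625%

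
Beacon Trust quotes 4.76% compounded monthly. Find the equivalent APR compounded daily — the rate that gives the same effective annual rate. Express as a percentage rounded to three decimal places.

4.751%

EAR = (1 + 0.0476/12)^12 − 1 = 0.048652.
Solve (1 + r/365)^365 = 1.048652: r/365 = 1.048652^(1/365) − 1 = 0.000130, so r = 0.047509 = 4.751%.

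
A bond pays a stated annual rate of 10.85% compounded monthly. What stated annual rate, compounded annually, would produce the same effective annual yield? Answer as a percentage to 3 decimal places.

11.406%

EAR = (1 + 0.1085/12)^12 − 1 = 0.114062.
Compounded annually, the equivalent nominal rate is the EAR itself: 11.406%.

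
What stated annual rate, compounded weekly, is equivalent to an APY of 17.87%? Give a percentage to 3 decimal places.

16.467%

(1 + r/52)^52 − 1 = 0.1787, so 1 + r/52 = 1.1787^(1/52).
r/52 = 0.003167, so r = 0.164672 = 16.467%.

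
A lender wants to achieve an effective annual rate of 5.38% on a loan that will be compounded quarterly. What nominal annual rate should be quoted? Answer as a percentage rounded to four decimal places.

5.2747%

(1 + r/4)^4 − 1 = 0.0538, so 1 + r/4 = 1.0538^(1/4).
r/4 = 0.013187, so r = 0.052747 = 5.2747%.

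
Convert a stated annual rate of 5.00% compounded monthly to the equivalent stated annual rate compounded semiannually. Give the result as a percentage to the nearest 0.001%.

EAR = (1 + 0.0500/12)^12 − 1 = 0.051162.
Solve (1 + r/2)^2 = 1.051162: r/2 = 1.051162^(1/2) − 1 = 0.025262, so r = 0.050524 = 5.052%.

5.052%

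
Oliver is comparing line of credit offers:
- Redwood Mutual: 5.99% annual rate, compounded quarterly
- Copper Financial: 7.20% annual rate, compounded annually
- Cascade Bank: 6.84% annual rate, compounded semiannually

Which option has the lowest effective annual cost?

Redwood Mutual: (1 + 0.0599/4)^4 − 1 = 6.126%
Copper Financial: compounded annually, EAR = 7.200%
Cascade Bank: (1 + 0.0684/2)^2 − 1 = 6.957%
The lowest effective annual rate is Redwood Mutual at 6.126%.

Redwood Mutual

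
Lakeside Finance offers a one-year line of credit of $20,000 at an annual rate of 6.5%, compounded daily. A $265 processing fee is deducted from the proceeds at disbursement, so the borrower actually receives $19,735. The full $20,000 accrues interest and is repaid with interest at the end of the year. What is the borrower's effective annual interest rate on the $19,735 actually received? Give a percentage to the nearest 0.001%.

Amount owed after one year: 20,000 × (1 + 0.065/365)^365 = 20,000 × 1.067153 = $21,343.06.
Effective rate on net proceeds: 21,343.06 / 19,735 − 1 = 0.081482 = 8.148%.

8.148%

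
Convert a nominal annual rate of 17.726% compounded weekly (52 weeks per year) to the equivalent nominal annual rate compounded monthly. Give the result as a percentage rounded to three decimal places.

17.827%

EAR = (1 + 0.17726/52)^52 − 1 = 0.193582.
Solve (1 + r/12)^12 = 1.193582: r/12 = 1.193582^(1/12) − 1 = 0.014856, so r = 0.178270 = 17.827%.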